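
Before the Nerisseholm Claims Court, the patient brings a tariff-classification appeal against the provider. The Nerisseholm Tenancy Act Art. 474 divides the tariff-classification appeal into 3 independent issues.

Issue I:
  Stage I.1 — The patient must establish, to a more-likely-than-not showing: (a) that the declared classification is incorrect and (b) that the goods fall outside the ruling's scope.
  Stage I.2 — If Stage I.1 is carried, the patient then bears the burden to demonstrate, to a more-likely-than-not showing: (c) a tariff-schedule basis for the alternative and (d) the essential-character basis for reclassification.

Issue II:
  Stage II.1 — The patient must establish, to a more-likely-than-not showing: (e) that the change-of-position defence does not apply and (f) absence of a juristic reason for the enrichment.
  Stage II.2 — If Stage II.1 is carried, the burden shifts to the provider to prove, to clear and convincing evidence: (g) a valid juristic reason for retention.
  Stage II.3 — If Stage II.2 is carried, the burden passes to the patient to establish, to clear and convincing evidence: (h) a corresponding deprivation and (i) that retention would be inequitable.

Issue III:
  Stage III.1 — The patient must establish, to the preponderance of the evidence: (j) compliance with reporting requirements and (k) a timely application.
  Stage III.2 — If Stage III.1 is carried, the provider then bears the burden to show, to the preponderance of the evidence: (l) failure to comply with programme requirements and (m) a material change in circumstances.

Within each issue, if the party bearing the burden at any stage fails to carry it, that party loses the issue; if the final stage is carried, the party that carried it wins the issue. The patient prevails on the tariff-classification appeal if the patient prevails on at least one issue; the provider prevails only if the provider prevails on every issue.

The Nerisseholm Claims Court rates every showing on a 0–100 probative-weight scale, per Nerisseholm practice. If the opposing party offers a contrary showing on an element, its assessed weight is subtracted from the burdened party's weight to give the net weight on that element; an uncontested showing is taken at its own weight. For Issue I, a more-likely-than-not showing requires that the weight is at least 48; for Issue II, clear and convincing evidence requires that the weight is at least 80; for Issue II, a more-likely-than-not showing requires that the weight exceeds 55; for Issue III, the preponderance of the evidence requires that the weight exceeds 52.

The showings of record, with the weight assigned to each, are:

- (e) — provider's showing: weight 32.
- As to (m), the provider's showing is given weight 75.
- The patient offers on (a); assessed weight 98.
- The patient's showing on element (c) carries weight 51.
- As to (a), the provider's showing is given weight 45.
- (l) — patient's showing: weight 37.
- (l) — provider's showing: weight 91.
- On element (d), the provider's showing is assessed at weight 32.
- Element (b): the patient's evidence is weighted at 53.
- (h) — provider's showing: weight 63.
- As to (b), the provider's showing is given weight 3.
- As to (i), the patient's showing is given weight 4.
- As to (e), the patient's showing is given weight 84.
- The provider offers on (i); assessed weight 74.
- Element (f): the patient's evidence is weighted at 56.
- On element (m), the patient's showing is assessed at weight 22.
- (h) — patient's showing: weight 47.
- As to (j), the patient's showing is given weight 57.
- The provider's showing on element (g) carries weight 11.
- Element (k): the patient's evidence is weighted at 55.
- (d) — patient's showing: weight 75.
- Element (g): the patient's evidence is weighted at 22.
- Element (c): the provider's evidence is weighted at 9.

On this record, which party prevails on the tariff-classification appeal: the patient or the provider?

provider

— Issue I —
Stage I.1 (patient, a more-likely-than-not showing, weight is at least 48): (a) net 98−45=53 ≥ 48 — meets; (b) net 53−3=50 ≥ 48 — meets.
  Stage I.1 is satisfied; the patient continues to bear the burden.
Stage I.2 (patient, a more-likely-than-not showing, weight is at least 48): (c) net 51−9=42 < 48 — fails; (d) net 75−32=43 < 48 — fails.
  Stage I.2 not carried; the patient fails its burden.
So the provider prevails on this issue.
— Issue II —
Stage II.1 — burden on patient; standard: a more-likely-than-not showing (weight exceeds 55).
    (e): 84 − 32 = 52 ≤ 55 [not met]
    (f): 56 > 55 [met]
  The patient does not carry Stage II.1.
The analysis ends at Stage II.1; the provider prevails on this issue.
— Issue III —
At Stage III.1 the patient must meet the preponderance of the evidence (weight exceeds 52): on (j) the weight is 57, > 52, so (j) meets the standard; on (k) the weight is 55, which does exceed 52, so (k) meets the standard.
  Stage III.1 is satisfied; the onus moves to the provider.
At Stage III.2 the provider must meet the preponderance of the evidence (weight exceeds 52): on (l) the weight is 91 less the opposing 37 gives net 54, > 52, so (l) meets the standard; on (m) the weight is 75 less the opposing 22 gives net 53, > 52, so (m) meets the standard.
  All elements met at the final stage.
All stages carried — the provider prevails on this issue.
Per-issue: Issue I → provider; Issue II → provider; Issue III → provider. The patient must prevail on at least one issue; overall, the provider prevails.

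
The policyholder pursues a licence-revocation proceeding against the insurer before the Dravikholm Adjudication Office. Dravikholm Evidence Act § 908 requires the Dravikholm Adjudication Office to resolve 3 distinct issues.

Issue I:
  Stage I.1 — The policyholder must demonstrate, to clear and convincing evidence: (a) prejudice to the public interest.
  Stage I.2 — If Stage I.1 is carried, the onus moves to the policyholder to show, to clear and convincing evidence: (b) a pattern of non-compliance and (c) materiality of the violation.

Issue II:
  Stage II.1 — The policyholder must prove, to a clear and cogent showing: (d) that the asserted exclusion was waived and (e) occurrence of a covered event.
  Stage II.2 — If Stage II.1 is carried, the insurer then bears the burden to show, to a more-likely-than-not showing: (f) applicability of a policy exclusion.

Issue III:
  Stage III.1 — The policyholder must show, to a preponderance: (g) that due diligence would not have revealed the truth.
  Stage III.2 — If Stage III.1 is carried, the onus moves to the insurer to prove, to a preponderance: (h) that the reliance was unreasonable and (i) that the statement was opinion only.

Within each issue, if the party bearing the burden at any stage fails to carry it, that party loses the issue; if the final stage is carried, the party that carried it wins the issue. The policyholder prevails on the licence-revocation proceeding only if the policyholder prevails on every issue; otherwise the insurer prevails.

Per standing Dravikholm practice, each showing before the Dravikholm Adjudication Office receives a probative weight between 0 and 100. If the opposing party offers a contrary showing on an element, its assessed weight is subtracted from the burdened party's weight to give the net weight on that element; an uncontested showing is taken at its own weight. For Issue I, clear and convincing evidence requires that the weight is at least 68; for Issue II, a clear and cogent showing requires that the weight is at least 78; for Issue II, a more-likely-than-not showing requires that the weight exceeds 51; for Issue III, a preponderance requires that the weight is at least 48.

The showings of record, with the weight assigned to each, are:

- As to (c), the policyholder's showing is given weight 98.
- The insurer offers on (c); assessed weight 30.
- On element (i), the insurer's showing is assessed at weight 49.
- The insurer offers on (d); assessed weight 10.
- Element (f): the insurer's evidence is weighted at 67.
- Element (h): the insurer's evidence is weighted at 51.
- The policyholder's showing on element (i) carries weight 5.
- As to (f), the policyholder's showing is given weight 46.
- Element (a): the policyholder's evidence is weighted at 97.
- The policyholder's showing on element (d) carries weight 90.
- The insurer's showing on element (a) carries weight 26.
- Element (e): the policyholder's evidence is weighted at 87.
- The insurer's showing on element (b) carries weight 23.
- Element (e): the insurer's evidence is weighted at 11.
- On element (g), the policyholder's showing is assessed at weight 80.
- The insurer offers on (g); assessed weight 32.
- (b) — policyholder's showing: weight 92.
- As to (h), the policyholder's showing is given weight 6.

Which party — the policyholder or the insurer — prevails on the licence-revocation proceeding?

insurer

— Issue I —
Stage I.1 — burden on policyholder; standard: clear and convincing evidence (weight is at least 68).
    (a): 97 − 26 = 71 ≥ 68 [met]
  Stage I.1 is satisfied; the policyholder continues to bear the burden.
Stage I.2 — burden on policyholder; standard: clear and convincing evidence (weight is at least 68).
    (b): 92 − 23 = 69 ≥ 68 [met]
    (c): 98 − 30 = 68 ≥ 68 [met]
  Stage I.2 carried; the final stage is satisfied.
With every stage satisfied, the policyholder prevails on this issue.
— Issue II —
Stage II.1 (policyholder, a clear and cogent showing, weight is at least 78): (d) net 90−10=80 ≥ 78 — meets; (e) net 87−11=76 < 78 — fails.
  The policyholder does not carry Stage II.1.
So the insurer prevails on this issue.
— Issue III —
Stage III.1 — burden on policyholder; standard: a preponderance (weight is at least 48).
    (g): 80 − 32 = 48 ≥ 48 [met]
  All elements met. The burden passes to the insurer.
Stage III.2 — burden on insurer; standard: a preponderance (weight is at least 48).
    (h): 51 − 6 = 45 < 48 [not met]
    (i): 49 − 5 = 44 < 48 [not met]
  Not every element is met, so the insurer fails to carry Stage III.2.
So the policyholder prevails on this issue.
Per-issue: Issue I → policyholder; Issue II → insurer; Issue III → policyholder. The policyholder must prevail on every issue; overall, the insurer prevails.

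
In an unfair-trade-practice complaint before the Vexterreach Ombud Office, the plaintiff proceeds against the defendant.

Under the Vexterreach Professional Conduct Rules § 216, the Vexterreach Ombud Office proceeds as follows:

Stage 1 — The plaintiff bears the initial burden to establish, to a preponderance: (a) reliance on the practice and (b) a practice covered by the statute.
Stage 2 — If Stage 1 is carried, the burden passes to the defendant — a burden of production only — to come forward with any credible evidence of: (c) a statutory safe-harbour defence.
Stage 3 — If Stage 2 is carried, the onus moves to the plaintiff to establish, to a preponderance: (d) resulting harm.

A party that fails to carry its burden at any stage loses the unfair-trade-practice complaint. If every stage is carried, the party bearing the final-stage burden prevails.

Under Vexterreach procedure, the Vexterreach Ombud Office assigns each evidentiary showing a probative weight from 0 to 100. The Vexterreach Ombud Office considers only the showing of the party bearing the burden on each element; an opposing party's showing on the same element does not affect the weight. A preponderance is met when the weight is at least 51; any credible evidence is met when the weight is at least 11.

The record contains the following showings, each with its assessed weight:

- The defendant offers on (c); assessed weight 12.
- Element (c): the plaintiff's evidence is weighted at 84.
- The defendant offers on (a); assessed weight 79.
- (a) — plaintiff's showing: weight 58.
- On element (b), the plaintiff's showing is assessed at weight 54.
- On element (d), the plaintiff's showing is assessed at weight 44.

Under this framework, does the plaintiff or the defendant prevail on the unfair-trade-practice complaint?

Stage 1 — burden on plaintiff; standard: a preponderance (weight is at least 51).
    (a): 58 (defendant's 79 disregarded) ≥ 51 [met]
    (b): 54 ≥ 51 [met]
  All elements met. The burden passes to the defendant.
Stage 2 — burden on defendant; standard: any credible evidence (weight is at least 11).
    (c): 12 (plaintiff's 84 disregarded) ≥ 11 [met]
  The defendant carries Stage 2; the plaintiff now bears the burden.
Stage 3 — burden on plaintiff; standard: a preponderance (weight is at least 51).
    (d): 44 < 51 [not met]
  The plaintiff does not carry Stage 3.
So the defendant prevails.

defendant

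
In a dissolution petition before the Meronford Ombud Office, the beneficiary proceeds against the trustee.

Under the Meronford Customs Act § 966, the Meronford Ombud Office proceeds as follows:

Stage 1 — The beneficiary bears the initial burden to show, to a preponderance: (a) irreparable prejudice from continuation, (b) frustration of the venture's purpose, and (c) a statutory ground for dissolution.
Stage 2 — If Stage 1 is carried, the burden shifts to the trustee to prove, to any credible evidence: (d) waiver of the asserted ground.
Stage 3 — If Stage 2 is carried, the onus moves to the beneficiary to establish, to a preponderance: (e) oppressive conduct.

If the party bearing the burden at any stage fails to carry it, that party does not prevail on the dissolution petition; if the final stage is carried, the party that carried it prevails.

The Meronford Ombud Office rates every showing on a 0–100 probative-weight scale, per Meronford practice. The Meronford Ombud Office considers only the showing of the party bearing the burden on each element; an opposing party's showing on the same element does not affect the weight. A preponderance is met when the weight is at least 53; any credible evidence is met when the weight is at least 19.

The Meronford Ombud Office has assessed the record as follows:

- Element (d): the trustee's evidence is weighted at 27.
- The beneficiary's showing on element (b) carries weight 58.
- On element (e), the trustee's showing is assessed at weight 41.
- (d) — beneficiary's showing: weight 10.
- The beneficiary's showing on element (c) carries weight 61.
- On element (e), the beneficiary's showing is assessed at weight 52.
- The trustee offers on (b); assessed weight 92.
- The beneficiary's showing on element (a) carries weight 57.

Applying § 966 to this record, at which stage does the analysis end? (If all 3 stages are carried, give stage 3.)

stage 3

Stage 1 (beneficiary, a preponderance, weight is at least 53): (a) 57 ≥ 53 — meets; (b) 58 (trustee's 92 disregarded) ≥ 53 — meets; (c) 61 ≥ 53 — meets.
  Stage 1 is satisfied; the onus moves to the trustee.
Stage 2 (trustee, any credible evidence, weight is at least 19): (d) 27 (beneficiary's 10 disregarded) ≥ 19 — meets.
  Stage 2 is satisfied; the onus moves to the beneficiary.
Stage 3 (beneficiary, a preponderance, weight is at least 53): (e) 52 (trustee's 41 disregarded) < 53 — fails.
  The beneficiary does not carry Stage 3.
So the trustee prevails.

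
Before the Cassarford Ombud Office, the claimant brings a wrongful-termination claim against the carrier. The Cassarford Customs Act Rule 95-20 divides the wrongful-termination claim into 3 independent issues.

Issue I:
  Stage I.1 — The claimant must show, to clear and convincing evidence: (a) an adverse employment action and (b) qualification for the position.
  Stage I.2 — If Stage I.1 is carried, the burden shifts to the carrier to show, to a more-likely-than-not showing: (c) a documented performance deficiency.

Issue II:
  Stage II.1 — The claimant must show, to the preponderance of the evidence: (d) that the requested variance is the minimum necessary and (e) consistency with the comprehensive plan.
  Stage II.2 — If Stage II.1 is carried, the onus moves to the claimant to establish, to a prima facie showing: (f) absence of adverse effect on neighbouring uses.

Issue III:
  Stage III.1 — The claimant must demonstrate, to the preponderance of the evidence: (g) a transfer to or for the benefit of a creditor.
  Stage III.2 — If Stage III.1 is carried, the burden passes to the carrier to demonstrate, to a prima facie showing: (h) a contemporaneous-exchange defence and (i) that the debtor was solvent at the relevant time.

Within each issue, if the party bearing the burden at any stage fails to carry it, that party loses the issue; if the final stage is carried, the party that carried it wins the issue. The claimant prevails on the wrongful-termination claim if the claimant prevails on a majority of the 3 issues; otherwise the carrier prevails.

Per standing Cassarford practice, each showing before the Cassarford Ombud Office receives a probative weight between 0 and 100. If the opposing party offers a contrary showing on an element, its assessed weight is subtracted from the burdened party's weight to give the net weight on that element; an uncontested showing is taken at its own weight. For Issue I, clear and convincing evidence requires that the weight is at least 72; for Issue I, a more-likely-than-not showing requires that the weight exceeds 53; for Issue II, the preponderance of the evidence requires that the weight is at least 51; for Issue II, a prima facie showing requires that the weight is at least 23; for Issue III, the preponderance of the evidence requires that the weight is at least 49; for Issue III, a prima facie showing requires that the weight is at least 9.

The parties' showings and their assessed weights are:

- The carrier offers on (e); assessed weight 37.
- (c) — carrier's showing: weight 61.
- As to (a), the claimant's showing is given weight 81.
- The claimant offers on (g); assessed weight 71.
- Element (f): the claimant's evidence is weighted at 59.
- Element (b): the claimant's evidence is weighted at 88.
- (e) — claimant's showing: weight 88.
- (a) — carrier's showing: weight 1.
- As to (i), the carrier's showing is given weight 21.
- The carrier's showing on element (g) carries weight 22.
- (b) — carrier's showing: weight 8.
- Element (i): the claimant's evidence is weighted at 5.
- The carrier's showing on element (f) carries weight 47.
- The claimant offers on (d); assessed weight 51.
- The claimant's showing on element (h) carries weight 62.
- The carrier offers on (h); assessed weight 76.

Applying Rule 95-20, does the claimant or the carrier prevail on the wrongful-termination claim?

carrier

— Issue I —
Stage I.1 (claimant, clear and convincing evidence, weight is at least 72): (a) net 81−1=80 ≥ 72 — meets; (b) net 88−8=80 ≥ 72 — meets.
  All elements met. The burden passes to the carrier.
Stage I.2 (carrier, a more-likely-than-not showing, weight exceeds 53): (c) 61 > 53 — meets.
  All elements met at the final stage.
All stages carried — the carrier prevails on this issue.
— Issue II —
Stage II.1 — burden on claimant; standard: the preponderance of the evidence (weight is at least 51).
    (d): 51 ≥ 51 [met]
    (e): 88 − 37 = 51 ≥ 51 [met]
  All elements met. The claimant retains the burden for Stage II.2.
Stage II.2 — burden on claimant; standard: a prima facie showing (weight is at least 23).
    (f): 59 − 47 = 12 < 23 [not met]
  Not every element is met, so the claimant fails to carry Stage II.2.
The carrier prevails on this issue.
— Issue III —
At Stage III.1 the claimant must meet the preponderance of the evidence (weight is at least 49): on (g) the weight is 71 less the opposing 22 gives net 49, ≥ 49, so (g) meets the standard.
  The claimant carries Stage III.1; the carrier now bears the burden.
At Stage III.2 the carrier must meet a prima facie showing (weight is at least 9): on (h) the weight is 76 less the opposing 62 gives net 14, which does reach 9, so (h) meets the standard; on (i) the weight is 21 less the opposing 5 gives net 16, ≥ 9, so (i) meets the standard.
  The carrier carries the last stage.
All stages carried — the carrier prevails on this issue.
Per-issue: Issue I → carrier; Issue II → carrier; Issue III → carrier. The claimant must prevail on a majority of issues; overall, the carrier prevails.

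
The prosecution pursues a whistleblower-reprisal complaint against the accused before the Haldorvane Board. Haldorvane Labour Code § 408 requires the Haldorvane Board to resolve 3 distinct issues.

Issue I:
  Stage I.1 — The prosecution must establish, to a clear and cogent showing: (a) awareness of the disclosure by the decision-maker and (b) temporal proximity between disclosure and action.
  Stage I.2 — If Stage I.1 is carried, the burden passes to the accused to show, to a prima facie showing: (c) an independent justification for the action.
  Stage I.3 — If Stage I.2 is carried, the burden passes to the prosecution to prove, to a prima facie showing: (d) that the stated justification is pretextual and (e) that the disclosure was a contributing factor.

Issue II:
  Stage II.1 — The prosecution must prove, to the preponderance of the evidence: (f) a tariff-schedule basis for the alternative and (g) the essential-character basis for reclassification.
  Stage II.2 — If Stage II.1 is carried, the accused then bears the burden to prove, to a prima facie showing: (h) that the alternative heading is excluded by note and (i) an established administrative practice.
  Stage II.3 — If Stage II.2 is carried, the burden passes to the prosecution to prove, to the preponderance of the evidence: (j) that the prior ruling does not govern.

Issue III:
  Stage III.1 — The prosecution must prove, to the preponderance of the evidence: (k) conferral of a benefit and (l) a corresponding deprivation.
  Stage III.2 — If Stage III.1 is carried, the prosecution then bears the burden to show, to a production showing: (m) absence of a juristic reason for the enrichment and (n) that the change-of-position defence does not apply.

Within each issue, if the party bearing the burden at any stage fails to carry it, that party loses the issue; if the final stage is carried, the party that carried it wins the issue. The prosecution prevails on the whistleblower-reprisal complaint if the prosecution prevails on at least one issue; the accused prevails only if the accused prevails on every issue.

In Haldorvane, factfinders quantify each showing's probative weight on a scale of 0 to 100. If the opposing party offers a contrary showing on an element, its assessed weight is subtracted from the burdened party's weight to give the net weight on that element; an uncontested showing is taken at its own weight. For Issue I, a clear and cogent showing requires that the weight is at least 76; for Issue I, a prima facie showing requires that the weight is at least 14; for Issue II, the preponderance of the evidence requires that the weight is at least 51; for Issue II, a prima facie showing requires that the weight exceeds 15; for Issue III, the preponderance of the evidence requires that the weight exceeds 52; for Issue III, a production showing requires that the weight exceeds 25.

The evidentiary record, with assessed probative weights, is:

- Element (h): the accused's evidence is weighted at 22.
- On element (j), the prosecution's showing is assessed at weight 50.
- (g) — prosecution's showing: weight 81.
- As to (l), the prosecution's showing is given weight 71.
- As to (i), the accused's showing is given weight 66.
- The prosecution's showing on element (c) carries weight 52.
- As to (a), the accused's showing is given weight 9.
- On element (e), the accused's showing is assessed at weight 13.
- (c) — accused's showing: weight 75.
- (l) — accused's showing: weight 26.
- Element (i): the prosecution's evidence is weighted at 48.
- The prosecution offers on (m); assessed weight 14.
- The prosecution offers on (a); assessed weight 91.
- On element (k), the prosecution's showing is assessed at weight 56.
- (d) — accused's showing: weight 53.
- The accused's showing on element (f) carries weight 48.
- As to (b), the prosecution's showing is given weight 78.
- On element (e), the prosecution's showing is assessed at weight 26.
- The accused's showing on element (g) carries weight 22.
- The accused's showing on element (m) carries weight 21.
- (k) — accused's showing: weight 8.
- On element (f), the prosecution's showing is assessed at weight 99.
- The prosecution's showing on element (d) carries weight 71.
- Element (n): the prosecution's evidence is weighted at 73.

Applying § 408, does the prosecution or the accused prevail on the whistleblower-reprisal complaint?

accused

— Issue I —
At Stage I.1 the prosecution must meet a clear and cogent showing (weight is at least 76): on (a) the weight is 91 less the opposing 9 gives net 82, ≥ 76, so (a) meets the standard; on (b) the weight is 78, ≥ 76, so (b) meets the standard.
  Stage I.1 is satisfied; the onus moves to the accused.
At Stage I.2 the accused must meet a prima facie showing (weight is at least 14): on (c) the weight is 75 less the opposing 52 gives net 23, which does reach 14, so (c) meets the standard.
  The accused carries Stage I.2; the prosecution now bears the burden.
At Stage I.3 the prosecution must meet a prima facie showing (weight is at least 14): on (d) the weight is 71 less the opposing 53 gives net 18, ≥ 14, so (d) meets the standard; on (e) the weight is 26 less the opposing 13 gives net 13, which does not reach 14, so (e) does not meet the standard.
  The prosecution does not carry Stage I.3.
The accused prevails on this issue.
— Issue II —
At Stage II.1 the prosecution must meet the preponderance of the evidence (weight is at least 51): on (f) the weight is 99 less the opposing 48 gives net 51, which does reach 51, so (f) meets the standard; on (g) the weight is 81 less the opposing 22 gives net 59, ≥ 51, so (g) meets the standard.
  Stage II.1 carried; the burden shifts to the accused.
At Stage II.2 the accused must meet a prima facie showing (weight exceeds 15): on (h) the weight is 22, which does exceed 15, so (h) meets the standard; on (i) the weight is 66 less the opposing 48 gives net 18, which does exceed 15, so (i) meets the standard.
  The accused carries Stage II.2; the prosecution now bears the burden.
At Stage II.3 the prosecution must meet the preponderance of the evidence (weight is at least 51): on (j) the weight is 50, < 51, so (j) does not meet the standard.
  The prosecution does not carry Stage II.3.
The accused prevails on this issue.
— Issue III —
Stage III.1 (prosecution, the preponderance of the evidence, weight exceeds 52): (k) net 56−8=48 ≤ 52 — fails; (l) net 71−26=45 ≤ 52 — fails.
  The prosecution does not carry Stage III.1.
The accused prevails on this issue.
Per-issue: Issue I → accused; Issue II → accused; Issue III → accused. The prosecution must prevail on at least one issue; overall, the accused prevails.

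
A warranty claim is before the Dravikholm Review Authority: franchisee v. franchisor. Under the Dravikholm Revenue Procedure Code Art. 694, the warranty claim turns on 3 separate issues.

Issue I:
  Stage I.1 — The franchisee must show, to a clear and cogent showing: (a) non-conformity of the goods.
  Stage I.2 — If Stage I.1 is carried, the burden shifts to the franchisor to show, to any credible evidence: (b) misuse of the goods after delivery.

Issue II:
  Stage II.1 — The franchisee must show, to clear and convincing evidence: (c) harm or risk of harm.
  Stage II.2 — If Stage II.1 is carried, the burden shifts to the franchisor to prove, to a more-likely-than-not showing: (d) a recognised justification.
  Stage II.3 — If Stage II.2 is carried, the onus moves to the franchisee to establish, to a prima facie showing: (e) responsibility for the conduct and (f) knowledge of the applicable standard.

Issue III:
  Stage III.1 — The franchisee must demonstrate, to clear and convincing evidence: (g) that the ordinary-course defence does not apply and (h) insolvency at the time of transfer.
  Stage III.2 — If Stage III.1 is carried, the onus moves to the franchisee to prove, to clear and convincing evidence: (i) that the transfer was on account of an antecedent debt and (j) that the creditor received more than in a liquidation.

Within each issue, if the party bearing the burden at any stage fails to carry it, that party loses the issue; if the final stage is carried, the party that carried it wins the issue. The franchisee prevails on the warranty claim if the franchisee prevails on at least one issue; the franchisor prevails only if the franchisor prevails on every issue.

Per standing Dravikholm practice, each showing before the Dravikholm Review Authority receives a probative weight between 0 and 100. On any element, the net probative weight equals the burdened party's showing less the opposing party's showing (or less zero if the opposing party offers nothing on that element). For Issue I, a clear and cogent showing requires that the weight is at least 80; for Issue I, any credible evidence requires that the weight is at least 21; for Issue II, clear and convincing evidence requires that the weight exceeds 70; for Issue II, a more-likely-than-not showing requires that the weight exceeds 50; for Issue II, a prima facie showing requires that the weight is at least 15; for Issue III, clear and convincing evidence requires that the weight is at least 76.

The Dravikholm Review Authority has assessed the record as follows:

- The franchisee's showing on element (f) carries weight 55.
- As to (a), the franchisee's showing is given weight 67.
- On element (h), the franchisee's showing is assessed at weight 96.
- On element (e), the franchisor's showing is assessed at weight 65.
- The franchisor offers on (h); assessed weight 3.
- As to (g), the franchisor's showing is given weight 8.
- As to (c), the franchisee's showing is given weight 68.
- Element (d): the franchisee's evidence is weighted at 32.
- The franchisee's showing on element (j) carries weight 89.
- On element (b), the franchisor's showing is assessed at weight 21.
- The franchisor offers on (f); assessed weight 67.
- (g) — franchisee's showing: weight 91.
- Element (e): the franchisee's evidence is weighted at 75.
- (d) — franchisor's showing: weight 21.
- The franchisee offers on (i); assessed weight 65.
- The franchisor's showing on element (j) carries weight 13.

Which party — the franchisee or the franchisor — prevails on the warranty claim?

— Issue I —
Stage I.1 (franchisee, a clear and cogent showing, weight is at least 80): (a) 67 < 80 — fails.
  Stage I.1 not carried; the franchisee fails its burden.
So the franchisor prevails on this issue.
— Issue II —
At Stage II.1 the franchisee must meet clear and convincing evidence (weight exceeds 70): on (c) the weight is 68, which does not exceed 70, so (c) does not meet the standard.
  Not every element is met, so the franchisee fails to carry Stage II.1.
The franchisor prevails on this issue.
— Issue III —
Stage III.1 — burden on franchisee; standard: clear and convincing evidence (weight is at least 76).
    (g): 91 − 8 = 83 ≥ 76 [met]
    (h): 96 − 3 = 93 ≥ 76 [met]
  All elements met. The franchisee retains the burden for Stage III.2.
Stage III.2 — burden on franchisee; standard: clear and convincing evidence (weight is at least 76).
    (i): 65 < 76 [not met]
    (j): 89 − 13 = 76 ≥ 76 [met]
  Stage III.2 not carried; the franchisee fails its burden.
The analysis ends at Stage III.2; the franchisor prevails on this issue.
Per-issue: Issue I → franchisor; Issue II → franchisor; Issue III → franchisor. The franchisee must prevail on at least one issue; overall, the franchisor prevails.

franchisor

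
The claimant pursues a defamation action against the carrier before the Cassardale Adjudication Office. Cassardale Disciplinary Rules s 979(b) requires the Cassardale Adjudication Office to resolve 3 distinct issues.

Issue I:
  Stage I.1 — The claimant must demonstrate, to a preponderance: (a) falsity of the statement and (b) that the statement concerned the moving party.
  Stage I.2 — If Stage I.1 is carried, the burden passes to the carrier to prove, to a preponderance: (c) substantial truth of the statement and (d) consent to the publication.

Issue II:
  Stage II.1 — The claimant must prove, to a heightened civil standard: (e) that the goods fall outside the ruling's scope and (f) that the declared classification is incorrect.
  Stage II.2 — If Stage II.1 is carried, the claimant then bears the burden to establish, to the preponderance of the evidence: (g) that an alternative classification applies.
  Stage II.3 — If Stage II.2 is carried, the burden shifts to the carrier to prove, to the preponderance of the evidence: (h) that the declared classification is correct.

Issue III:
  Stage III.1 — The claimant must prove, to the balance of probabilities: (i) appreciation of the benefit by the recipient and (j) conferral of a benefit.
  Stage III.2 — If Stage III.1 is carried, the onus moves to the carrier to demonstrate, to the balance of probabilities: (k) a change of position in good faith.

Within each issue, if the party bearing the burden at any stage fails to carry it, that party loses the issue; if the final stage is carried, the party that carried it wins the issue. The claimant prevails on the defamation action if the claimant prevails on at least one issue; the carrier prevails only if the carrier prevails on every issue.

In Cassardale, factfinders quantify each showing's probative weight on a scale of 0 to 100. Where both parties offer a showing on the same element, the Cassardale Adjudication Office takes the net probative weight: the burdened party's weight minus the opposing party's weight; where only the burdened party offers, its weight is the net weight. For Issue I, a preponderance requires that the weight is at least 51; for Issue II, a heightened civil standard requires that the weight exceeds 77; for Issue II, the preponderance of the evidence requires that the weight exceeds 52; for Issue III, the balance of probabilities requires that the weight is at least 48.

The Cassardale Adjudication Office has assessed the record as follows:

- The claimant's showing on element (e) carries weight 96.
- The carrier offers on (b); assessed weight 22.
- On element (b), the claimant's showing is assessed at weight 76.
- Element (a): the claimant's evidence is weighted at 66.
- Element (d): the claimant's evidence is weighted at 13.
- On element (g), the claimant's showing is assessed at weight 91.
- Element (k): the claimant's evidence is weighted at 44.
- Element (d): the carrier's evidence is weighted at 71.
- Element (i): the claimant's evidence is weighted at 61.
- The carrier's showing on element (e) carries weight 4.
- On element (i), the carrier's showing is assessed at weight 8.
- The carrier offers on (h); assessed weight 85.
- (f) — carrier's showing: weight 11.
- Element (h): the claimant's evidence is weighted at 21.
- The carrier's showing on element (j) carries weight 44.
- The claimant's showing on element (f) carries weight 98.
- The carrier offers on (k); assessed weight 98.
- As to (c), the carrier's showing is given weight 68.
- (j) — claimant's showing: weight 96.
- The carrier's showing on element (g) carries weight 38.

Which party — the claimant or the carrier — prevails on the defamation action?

carrier

— Issue I —
Stage I.1 — burden on claimant; standard: a preponderance (weight is at least 51).
    (a): 66 ≥ 51 [met]
    (b): 76 − 22 = 54 ≥ 51 [met]
  Stage I.1 carried; the burden shifts to the carrier.
Stage I.2 — burden on carrier; standard: a preponderance (weight is at least 51).
    (c): 68 ≥ 51 [met]
    (d): 71 − 13 = 58 ≥ 51 [met]
  All elements met at the final stage.
With every stage satisfied, the carrier prevails on this issue.
— Issue II —
Stage II.1 — burden on claimant; standard: a heightened civil standard (weight exceeds 77).
    (e): 96 − 4 = 92 > 77 [met]
    (f): 98 − 11 = 87 > 77 [met]
  All elements met. The claimant retains the burden for Stage II.2.
Stage II.2 — burden on claimant; standard: the preponderance of the evidence (weight exceeds 52).
    (g): 91 − 38 = 53 > 52 [met]
  The claimant carries Stage II.2; the carrier now bears the burden.
Stage II.3 — burden on carrier; standard: the preponderance of the evidence (weight exceeds 52).
    (h): 85 − 21 = 64 > 52 [met]
  The carrier carries the last stage.
With every stage satisfied, the carrier prevails on this issue.
— Issue III —
At Stage III.1 the claimant must meet the balance of probabilities (weight is at least 48): on (i) the weight is 61 less the opposing 8 gives net 53, which does reach 48, so (i) meets the standard; on (j) the weight is 96 less the opposing 44 gives net 52, which does reach 48, so (j) meets the standard.
  All elements met. The burden passes to the carrier.
At Stage III.2 the carrier must meet the balance of probabilities (weight is at least 48): on (k) the weight is 98 less the opposing 44 gives net 54, which does reach 48, so (k) meets the standard.
  The carrier carries the last stage.
Every stage carried; the carrier prevails on this issue.
Per-issue: Issue I → carrier; Issue II → carrier; Issue III → carrier. The claimant must prevail on at least one issue; overall, the carrier prevails.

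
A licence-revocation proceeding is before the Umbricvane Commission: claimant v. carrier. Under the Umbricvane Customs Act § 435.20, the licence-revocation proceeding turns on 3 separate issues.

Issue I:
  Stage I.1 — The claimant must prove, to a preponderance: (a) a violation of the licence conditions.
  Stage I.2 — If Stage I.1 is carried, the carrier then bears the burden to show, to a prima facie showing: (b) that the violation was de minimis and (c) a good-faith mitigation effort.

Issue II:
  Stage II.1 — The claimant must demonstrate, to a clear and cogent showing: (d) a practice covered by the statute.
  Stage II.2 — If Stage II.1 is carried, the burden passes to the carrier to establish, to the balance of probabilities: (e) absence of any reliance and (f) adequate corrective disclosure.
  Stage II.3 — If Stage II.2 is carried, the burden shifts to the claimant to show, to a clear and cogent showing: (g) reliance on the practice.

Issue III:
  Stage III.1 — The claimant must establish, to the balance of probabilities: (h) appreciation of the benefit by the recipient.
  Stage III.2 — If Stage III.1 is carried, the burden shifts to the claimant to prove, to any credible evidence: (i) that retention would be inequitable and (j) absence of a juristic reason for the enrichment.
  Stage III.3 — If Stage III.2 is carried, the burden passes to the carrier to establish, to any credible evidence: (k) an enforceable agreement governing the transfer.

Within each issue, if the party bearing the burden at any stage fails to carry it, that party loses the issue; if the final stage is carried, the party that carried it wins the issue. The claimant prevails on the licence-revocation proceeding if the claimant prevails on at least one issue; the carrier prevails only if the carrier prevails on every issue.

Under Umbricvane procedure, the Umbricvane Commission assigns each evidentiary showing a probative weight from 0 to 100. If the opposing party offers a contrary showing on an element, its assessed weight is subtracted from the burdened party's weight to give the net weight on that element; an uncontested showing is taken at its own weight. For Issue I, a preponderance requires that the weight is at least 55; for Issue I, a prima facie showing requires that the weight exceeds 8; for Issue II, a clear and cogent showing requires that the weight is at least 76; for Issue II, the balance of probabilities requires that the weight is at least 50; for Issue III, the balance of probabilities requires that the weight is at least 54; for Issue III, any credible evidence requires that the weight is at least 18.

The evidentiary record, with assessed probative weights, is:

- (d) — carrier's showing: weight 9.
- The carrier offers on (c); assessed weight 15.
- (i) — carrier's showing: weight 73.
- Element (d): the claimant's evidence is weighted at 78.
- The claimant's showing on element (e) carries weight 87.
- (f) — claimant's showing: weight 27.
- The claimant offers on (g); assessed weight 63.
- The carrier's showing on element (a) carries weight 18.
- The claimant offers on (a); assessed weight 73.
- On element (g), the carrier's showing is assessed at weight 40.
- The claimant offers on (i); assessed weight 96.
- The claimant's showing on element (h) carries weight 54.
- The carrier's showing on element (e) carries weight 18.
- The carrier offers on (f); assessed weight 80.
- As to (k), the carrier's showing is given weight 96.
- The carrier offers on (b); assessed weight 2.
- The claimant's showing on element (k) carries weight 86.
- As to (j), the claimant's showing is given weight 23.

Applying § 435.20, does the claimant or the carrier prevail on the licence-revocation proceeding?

claimant

— Issue I —
At Stage I.1 the claimant must meet a preponderance (weight is at least 55): on (a) the weight is 73 less the opposing 18 gives net 55, which does reach 55, so (a) meets the standard.
  Stage I.1 carried; the burden shifts to the carrier.
At Stage I.2 the carrier must meet a prima facie showing (weight exceeds 8): on (b) the weight is 2, which does not exceed 8, so (b) does not meet the standard; on (c) the weight is 15, > 8, so (c) meets the standard.
  Stage I.2 not carried; the carrier fails its burden.
So the claimant prevails on this issue.
— Issue II —
Stage II.1 (claimant, a clear and cogent showing, weight is at least 76): (d) net 78−9=69 < 76 — fails.
  Not every element is met, so the claimant fails to carry Stage II.1.
The carrier prevails on this issue.
— Issue III —
At Stage III.1 the claimant must meet the balance of probabilities (weight is at least 54): on (h) the weight is 54, which does reach 54, so (h) meets the standard.
  All elements met. The claimant retains the burden for Stage III.2.
At Stage III.2 the claimant must meet any credible evidence (weight is at least 18): on (i) the weight is 96 less the opposing 73 gives net 23, which does reach 18, so (i) meets the standard; on (j) the weight is 23, which does reach 18, so (j) meets the standard.
  Stage III.2 is satisfied; the onus moves to the carrier.
At Stage III.3 the carrier must meet any credible evidence (weight is at least 18): on (k) the weight is 96 less the opposing 86 gives net 10, < 18, so (k) does not meet the standard.
  Stage III.3 not carried; the carrier fails its burden.
The analysis ends at Stage III.3; the claimant prevails on this issue.
Per-issue: Issue I → claimant; Issue II → carrier; Issue III → claimant. The claimant must prevail on at least one issue; overall, the claimant prevails.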